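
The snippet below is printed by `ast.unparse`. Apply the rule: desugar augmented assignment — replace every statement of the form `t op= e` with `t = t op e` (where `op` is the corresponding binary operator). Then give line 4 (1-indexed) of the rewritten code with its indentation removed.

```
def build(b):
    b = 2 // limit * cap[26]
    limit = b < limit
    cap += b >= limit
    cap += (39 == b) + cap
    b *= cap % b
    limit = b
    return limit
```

Transformed code:
def build(b):
    b = 2 // limit * cap[26]
    limit = b < limit
    cap = cap + (b >= limit)
    cap = cap + ((39 == b) + cap)
    b = b * (cap % b)
    limit = b
    return limit

cap = cap + (b >= limit)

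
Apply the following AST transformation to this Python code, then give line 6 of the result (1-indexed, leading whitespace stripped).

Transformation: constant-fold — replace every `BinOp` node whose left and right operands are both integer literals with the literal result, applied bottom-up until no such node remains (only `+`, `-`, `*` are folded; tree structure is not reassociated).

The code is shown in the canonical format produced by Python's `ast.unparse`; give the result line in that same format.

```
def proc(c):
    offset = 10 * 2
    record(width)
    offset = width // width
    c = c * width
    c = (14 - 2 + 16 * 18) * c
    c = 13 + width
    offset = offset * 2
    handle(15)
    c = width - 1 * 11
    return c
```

c = 300 * c

Transformed code:
def proc(c):
    offset = 20
    record(width)
    offset = width // width
    c = c * width
    c = 300 * c
    c = 13 + width
    offset = offset * 2
    handle(15)
    c = width - 11
    return c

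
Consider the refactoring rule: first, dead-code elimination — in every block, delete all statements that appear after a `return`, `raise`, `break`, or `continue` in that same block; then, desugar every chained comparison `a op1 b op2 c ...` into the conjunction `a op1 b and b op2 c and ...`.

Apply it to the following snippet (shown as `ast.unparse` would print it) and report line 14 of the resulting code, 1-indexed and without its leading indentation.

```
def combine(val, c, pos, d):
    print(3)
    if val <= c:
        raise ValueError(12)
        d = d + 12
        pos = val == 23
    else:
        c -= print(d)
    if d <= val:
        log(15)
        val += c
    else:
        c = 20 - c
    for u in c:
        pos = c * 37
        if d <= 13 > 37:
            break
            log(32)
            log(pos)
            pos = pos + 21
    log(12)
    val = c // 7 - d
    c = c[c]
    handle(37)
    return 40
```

Transformed code:
def combine(val, c, pos, d):
    print(3)
    if val <= c:
        raise ValueError(12)
    else:
        c -= print(d)
    if d <= val:
        log(15)
        val += c
    else:
        c = 20 - c
    for u in c:
        pos = c * 37
        if d <= 13 and 13 > 37:
            break
    log(12)
    val = c // 7 - d
    c = c[c]
    handle(37)
    return 40

if d <= 13 and 13 > 37:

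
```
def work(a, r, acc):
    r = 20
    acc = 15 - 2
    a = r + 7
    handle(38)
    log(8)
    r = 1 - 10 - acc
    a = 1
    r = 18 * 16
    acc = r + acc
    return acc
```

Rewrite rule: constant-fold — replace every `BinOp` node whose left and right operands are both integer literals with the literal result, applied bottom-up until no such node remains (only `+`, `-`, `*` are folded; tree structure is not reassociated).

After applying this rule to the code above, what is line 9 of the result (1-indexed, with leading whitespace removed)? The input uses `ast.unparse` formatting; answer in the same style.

Transformed code:
def work(a, r, acc):
    r = 20
    acc = 13
    a = r + 7
    handle(38)
    log(8)
    r = -9 - acc
    a = 1
    r = 288
    acc = r + acc
    return acc

r = 288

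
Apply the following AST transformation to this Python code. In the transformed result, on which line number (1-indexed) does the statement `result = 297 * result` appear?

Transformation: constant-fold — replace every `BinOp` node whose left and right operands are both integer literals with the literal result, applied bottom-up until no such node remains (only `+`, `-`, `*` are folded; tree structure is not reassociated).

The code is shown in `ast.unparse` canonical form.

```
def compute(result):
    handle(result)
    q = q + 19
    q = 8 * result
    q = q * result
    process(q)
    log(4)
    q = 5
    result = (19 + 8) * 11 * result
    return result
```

Transformed code:
def compute(result):
    handle(result)
    q = q + 19
    q = 8 * result
    q = q * result
    process(q)
    log(4)
    q = 5
    result = 297 * result
    return result

9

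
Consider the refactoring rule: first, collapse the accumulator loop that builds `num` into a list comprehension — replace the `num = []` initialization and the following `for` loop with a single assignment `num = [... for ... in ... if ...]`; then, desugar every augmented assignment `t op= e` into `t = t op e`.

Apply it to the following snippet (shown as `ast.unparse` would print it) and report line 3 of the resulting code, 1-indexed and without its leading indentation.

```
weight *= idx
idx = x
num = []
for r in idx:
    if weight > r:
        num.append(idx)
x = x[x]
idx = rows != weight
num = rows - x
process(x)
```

num = [idx for r in idx if weight > r]

Transformed code:
weight = weight * idx
idx = x
num = [idx for r in idx if weight > r]
x = x[x]
idx = rows != weight
num = rows - x
process(x)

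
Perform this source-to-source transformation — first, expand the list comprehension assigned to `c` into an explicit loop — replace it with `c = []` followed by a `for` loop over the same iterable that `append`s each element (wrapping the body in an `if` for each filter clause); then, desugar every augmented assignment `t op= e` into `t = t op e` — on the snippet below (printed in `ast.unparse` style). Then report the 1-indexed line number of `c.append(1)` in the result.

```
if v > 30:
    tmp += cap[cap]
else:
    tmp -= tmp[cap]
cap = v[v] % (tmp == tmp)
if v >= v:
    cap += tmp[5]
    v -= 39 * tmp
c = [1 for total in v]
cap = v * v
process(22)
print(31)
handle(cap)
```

Transformed code:
if v > 30:
    tmp = tmp + cap[cap]
else:
    tmp = tmp - tmp[cap]
cap = v[v] % (tmp == tmp)
if v >= v:
    cap = cap + tmp[5]
    v = v - 39 * tmp
c = []
for total in v:
    c.append(1)
cap = v * v
process(22)
print(31)
handle(cap)

11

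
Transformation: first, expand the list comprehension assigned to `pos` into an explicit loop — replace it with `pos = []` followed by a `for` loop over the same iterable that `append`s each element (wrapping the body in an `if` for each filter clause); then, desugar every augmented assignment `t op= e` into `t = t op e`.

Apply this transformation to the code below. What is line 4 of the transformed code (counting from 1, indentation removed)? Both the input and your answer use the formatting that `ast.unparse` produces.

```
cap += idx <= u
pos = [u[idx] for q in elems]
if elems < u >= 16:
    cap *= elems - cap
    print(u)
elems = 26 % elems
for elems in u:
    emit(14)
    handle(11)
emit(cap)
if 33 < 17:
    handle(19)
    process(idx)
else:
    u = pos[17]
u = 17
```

pos.append(u[idx])

Transformed code:
cap = cap + (idx <= u)
pos = []
for q in elems:
    pos.append(u[idx])
if elems < u >= 16:
    cap = cap * (elems - cap)
    print(u)
elems = 26 % elems
for elems in u:
    emit(14)
    handle(11)
emit(cap)
if 33 < 17:
    handle(19)
    process(idx)
else:
    u = pos[17]
u = 17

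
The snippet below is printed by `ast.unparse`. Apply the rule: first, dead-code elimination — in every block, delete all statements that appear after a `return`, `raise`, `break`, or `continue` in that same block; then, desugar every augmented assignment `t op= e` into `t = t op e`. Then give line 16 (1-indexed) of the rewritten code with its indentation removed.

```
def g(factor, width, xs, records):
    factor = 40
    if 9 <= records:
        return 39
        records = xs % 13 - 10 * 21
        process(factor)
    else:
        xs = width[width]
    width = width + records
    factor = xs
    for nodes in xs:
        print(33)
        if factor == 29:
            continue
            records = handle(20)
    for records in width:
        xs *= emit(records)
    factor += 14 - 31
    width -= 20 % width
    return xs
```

width = width - 20 % width

Transformed code:
def g(factor, width, xs, records):
    factor = 40
    if 9 <= records:
        return 39
    else:
        xs = width[width]
    width = width + records
    factor = xs
    for nodes in xs:
        print(33)
        if factor == 29:
            continue
    for records in width:
        xs = xs * emit(records)
    factor = factor + (14 - 31)
    width = width - 20 % width
    return xs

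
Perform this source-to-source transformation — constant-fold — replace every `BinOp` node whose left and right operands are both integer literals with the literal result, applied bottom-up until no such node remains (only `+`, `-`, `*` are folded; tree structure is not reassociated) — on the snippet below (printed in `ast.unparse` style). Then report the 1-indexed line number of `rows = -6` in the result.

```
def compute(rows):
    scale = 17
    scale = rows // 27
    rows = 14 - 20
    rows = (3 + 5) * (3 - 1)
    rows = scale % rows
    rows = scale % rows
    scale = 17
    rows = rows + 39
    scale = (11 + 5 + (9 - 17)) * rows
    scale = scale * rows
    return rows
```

Transformed code:
def compute(rows):
    scale = 17
    scale = rows // 27
    rows = -6
    rows = 16
    rows = scale % rows
    rows = scale % rows
    scale = 17
    rows = rows + 39
    scale = 8 * rows
    scale = scale * rows
    return rows

4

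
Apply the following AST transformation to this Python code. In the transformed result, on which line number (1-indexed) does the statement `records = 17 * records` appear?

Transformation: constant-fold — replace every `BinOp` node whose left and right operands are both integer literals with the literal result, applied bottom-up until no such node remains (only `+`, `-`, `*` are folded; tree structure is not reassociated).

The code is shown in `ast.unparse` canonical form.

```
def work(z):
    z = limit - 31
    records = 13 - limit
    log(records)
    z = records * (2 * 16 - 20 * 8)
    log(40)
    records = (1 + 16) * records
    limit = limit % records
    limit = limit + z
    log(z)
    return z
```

7

Transformed code:
def work(z):
    z = limit - 31
    records = 13 - limit
    log(records)
    z = records * -128
    log(40)
    records = 17 * records
    limit = limit % records
    limit = limit + z
    log(z)
    return z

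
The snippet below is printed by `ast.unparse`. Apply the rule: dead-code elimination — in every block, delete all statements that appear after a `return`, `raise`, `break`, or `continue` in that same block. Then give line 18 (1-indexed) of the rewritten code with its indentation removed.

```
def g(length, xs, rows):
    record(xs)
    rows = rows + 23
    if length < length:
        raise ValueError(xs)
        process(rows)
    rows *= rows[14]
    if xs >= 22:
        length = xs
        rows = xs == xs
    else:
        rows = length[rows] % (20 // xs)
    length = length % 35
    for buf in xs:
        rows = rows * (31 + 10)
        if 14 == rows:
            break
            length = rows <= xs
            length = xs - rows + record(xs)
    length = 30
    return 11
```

return 11

Transformed code:
def g(length, xs, rows):
    record(xs)
    rows = rows + 23
    if length < length:
        raise ValueError(xs)
    rows *= rows[14]
    if xs >= 22:
        length = xs
        rows = xs == xs
    else:
        rows = length[rows] % (20 // xs)
    length = length % 35
    for buf in xs:
        rows = rows * (31 + 10)
        if 14 == rows:
            break
    length = 30
    return 11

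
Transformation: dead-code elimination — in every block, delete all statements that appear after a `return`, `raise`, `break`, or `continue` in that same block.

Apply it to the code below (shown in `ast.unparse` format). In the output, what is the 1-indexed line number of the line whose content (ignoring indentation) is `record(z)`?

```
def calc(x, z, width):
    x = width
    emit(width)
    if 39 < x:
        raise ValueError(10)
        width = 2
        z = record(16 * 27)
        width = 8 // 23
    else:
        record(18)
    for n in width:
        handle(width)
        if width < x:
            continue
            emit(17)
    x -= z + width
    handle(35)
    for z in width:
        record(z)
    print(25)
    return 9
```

Transformed code:
def calc(x, z, width):
    x = width
    emit(width)
    if 39 < x:
        raise ValueError(10)
    else:
        record(18)
    for n in width:
        handle(width)
        if width < x:
            continue
    x -= z + width
    handle(35)
    for z in width:
        record(z)
    print(25)
    return 9

15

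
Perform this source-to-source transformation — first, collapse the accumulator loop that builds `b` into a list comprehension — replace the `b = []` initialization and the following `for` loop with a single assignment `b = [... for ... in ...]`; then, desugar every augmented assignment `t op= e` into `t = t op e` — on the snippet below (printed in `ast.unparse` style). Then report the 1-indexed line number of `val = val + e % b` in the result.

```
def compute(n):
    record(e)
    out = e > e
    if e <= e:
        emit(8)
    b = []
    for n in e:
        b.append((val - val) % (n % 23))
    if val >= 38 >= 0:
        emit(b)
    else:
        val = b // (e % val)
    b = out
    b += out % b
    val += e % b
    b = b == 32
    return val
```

13

Transformed code:
def compute(n):
    record(e)
    out = e > e
    if e <= e:
        emit(8)
    b = [(val - val) % (n % 23) for n in e]
    if val >= 38 >= 0:
        emit(b)
    else:
        val = b // (e % val)
    b = out
    b = b + out % b
    val = val + e % b
    b = b == 32
    return val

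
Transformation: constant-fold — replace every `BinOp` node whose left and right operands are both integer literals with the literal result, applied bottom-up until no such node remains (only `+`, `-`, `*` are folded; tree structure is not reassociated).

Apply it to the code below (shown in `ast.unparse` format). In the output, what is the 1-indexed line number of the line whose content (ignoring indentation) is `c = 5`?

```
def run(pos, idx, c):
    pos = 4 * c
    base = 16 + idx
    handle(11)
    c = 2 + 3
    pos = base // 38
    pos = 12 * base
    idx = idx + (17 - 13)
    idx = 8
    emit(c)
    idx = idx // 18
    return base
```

Transformed code:
def run(pos, idx, c):
    pos = 4 * c
    base = 16 + idx
    handle(11)
    c = 5
    pos = base // 38
    pos = 12 * base
    idx = idx + 4
    idx = 8
    emit(c)
    idx = idx // 18
    return base

5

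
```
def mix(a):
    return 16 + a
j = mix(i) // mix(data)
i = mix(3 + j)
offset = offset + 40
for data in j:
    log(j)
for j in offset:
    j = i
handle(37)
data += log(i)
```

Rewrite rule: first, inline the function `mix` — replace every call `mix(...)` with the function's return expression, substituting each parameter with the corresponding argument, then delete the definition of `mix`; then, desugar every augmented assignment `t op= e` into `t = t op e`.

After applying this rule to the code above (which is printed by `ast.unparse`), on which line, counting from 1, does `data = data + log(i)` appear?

9

Transformed code:
j = (16 + i) // (16 + data)
i = 16 + (3 + j)
offset = offset + 40
for data in j:
    log(j)
for j in offset:
    j = i
handle(37)
data = data + log(i)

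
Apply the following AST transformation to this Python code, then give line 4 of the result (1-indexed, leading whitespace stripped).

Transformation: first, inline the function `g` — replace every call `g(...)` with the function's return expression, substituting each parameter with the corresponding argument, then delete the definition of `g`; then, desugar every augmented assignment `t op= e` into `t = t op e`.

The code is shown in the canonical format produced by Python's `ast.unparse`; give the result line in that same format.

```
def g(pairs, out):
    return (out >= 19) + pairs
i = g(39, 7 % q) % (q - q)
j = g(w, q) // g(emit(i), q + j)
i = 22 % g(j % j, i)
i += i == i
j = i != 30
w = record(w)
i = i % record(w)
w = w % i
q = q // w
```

Transformed code:
i = ((7 % q >= 19) + 39) % (q - q)
j = ((q >= 19) + w) // ((q + j >= 19) + emit(i))
i = 22 % ((i >= 19) + j % j)
i = i + (i == i)
j = i != 30
w = record(w)
i = i % record(w)
w = w % i
q = q // w

i = i + (i == i)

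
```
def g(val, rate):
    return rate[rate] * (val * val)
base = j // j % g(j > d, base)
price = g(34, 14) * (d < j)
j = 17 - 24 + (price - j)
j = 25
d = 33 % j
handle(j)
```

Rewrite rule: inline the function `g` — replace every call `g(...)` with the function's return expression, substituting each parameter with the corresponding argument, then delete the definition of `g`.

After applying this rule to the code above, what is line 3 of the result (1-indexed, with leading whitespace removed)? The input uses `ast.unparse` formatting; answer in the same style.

j = 17 - 24 + (price - j)

Transformed code:
base = j // j % (base[base] * ((j > d) * (j > d)))
price = 14[14] * (34 * 34) * (d < j)
j = 17 - 24 + (price - j)
j = 25
d = 33 % j
handle(j)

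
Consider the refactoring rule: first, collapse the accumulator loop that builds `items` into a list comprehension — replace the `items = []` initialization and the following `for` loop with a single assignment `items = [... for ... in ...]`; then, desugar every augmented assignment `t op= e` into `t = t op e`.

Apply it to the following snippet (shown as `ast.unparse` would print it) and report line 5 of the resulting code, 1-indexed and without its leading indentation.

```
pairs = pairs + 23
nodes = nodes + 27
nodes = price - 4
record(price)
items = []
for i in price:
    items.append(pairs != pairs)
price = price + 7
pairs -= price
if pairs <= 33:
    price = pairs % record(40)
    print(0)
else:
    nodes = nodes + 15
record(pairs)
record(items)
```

items = [pairs != pairs for i in price]

Transformed code:
pairs = pairs + 23
nodes = nodes + 27
nodes = price - 4
record(price)
items = [pairs != pairs for i in price]
price = price + 7
pairs = pairs - price
if pairs <= 33:
    price = pairs % record(40)
    print(0)
else:
    nodes = nodes + 15
record(pairs)
record(items)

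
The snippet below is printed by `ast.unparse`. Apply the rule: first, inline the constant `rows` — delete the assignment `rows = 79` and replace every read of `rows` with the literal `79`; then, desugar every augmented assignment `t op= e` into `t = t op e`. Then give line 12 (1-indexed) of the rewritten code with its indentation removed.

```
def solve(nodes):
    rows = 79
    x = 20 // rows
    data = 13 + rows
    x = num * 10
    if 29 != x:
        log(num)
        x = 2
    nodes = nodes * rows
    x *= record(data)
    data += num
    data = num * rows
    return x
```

return x

Transformed code:
def solve(nodes):
    x = 20 // 79
    data = 13 + 79
    x = num * 10
    if 29 != x:
        log(num)
        x = 2
    nodes = nodes * 79
    x = x * record(data)
    data = data + num
    data = num * 79
    return x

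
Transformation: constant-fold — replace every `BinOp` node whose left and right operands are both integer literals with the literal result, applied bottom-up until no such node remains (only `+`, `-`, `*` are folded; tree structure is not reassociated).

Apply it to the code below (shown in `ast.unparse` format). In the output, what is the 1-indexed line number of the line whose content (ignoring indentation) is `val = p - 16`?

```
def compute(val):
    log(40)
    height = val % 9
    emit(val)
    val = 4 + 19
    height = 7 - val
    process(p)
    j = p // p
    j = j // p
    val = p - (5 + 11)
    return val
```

Transformed code:
def compute(val):
    log(40)
    height = val % 9
    emit(val)
    val = 23
    height = 7 - val
    process(p)
    j = p // p
    j = j // p
    val = p - 16
    return val

10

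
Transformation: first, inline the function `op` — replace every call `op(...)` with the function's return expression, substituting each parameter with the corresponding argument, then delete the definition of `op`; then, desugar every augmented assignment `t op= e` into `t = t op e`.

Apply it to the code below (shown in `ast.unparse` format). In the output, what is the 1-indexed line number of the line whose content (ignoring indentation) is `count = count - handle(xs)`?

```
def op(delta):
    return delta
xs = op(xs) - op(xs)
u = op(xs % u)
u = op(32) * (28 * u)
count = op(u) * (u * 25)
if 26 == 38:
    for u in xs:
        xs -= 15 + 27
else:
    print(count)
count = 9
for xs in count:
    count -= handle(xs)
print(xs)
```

Transformed code:
xs = xs - xs
u = xs % u
u = 32 * (28 * u)
count = u * (u * 25)
if 26 == 38:
    for u in xs:
        xs = xs - (15 + 27)
else:
    print(count)
count = 9
for xs in count:
    count = count - handle(xs)
print(xs)

12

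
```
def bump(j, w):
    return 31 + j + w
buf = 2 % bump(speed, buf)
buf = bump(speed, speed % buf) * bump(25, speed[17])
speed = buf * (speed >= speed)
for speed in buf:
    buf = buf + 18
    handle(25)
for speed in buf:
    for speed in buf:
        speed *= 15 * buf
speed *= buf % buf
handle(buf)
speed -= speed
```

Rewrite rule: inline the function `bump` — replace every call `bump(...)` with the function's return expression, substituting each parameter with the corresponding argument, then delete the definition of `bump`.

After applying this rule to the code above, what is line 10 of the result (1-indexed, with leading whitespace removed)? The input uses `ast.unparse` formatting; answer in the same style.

Transformed code:
buf = 2 % (31 + speed + buf)
buf = (31 + speed + speed % buf) * (31 + 25 + speed[17])
speed = buf * (speed >= speed)
for speed in buf:
    buf = buf + 18
    handle(25)
for speed in buf:
    for speed in buf:
        speed *= 15 * buf
speed *= buf % buf
handle(buf)
speed -= speed

speed *= buf % buf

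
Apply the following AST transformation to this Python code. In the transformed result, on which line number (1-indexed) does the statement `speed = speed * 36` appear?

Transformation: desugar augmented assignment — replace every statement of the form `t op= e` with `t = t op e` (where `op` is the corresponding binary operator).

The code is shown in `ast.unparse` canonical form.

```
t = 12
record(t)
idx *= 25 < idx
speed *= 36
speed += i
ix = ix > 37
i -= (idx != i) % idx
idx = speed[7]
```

Transformed code:
t = 12
record(t)
idx = idx * (25 < idx)
speed = speed * 36
speed = speed + i
ix = ix > 37
i = i - (idx != i) % idx
idx = speed[7]

4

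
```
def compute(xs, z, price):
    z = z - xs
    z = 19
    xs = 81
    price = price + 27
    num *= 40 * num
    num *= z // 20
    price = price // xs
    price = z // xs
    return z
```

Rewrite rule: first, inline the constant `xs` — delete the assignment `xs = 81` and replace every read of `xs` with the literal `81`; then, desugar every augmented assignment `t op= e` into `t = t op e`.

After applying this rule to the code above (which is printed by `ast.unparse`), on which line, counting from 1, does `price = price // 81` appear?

7

Transformed code:
def compute(xs, z, price):
    z = z - 81
    z = 19
    price = price + 27
    num = num * (40 * num)
    num = num * (z // 20)
    price = price // 81
    price = z // 81
    return z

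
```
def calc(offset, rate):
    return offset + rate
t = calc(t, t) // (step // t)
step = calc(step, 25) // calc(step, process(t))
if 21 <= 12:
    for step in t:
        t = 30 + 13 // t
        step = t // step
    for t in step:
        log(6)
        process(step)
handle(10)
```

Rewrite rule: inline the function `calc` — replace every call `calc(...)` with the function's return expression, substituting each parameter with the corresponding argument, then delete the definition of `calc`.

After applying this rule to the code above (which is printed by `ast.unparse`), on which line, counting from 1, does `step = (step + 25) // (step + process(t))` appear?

Transformed code:
t = (t + t) // (step // t)
step = (step + 25) // (step + process(t))
if 21 <= 12:
    for step in t:
        t = 30 + 13 // t
        step = t // step
    for t in step:
        log(6)
        process(step)
handle(10)

2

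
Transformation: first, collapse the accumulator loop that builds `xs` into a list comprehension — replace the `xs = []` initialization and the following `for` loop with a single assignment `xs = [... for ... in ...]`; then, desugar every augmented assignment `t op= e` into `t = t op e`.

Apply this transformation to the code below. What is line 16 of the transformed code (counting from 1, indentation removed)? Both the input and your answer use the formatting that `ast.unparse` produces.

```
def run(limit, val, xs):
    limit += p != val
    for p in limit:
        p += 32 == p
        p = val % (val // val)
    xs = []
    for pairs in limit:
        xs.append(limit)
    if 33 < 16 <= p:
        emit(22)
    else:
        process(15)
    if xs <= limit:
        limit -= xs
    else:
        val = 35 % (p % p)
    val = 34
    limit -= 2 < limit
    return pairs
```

limit = limit - (2 < limit)

Transformed code:
def run(limit, val, xs):
    limit = limit + (p != val)
    for p in limit:
        p = p + (32 == p)
        p = val % (val // val)
    xs = [limit for pairs in limit]
    if 33 < 16 <= p:
        emit(22)
    else:
        process(15)
    if xs <= limit:
        limit = limit - xs
    else:
        val = 35 % (p % p)
    val = 34
    limit = limit - (2 < limit)
    return pairs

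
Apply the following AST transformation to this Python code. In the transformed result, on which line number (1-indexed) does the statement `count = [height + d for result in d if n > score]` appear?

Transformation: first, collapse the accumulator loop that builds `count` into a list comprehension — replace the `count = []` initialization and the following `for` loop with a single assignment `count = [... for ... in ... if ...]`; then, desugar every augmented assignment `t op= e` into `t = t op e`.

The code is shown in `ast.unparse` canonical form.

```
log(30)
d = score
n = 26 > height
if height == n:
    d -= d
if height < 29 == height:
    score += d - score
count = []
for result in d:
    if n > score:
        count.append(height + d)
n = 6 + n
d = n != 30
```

Transformed code:
log(30)
d = score
n = 26 > height
if height == n:
    d = d - d
if height < 29 == height:
    score = score + (d - score)
count = [height + d for result in d if n > score]
n = 6 + n
d = n != 30

8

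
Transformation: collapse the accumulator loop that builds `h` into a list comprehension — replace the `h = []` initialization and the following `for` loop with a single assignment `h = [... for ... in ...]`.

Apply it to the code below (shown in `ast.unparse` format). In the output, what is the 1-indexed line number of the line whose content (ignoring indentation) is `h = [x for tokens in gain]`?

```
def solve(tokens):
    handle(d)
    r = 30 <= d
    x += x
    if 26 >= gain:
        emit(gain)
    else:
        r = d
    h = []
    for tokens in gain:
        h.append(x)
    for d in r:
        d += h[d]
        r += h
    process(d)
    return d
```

9

Transformed code:
def solve(tokens):
    handle(d)
    r = 30 <= d
    x += x
    if 26 >= gain:
        emit(gain)
    else:
        r = d
    h = [x for tokens in gain]
    for d in r:
        d += h[d]
        r += h
    process(d)
    return d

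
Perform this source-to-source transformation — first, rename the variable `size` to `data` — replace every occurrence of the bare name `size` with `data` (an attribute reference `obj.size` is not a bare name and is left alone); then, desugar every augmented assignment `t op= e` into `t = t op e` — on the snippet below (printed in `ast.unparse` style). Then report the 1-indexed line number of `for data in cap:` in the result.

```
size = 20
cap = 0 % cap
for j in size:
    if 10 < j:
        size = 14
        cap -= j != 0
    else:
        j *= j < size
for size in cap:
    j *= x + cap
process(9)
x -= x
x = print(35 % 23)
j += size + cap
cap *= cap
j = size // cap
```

Transformed code:
data = 20
cap = 0 % cap
for j in data:
    if 10 < j:
        data = 14
        cap = cap - (j != 0)
    else:
        j = j * (j < data)
for data in cap:
    j = j * (x + cap)
process(9)
x = x - x
x = print(35 % 23)
j = j + (data + cap)
cap = cap * cap
j = data // cap

9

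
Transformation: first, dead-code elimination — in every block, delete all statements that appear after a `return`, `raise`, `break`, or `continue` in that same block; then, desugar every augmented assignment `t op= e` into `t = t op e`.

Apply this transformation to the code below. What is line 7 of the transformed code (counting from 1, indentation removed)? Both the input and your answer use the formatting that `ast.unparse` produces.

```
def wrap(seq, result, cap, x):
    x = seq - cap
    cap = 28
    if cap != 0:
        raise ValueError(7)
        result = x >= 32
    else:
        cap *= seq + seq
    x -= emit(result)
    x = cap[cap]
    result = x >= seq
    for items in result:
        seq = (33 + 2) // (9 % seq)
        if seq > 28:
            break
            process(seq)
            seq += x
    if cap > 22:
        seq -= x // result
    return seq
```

Transformed code:
def wrap(seq, result, cap, x):
    x = seq - cap
    cap = 28
    if cap != 0:
        raise ValueError(7)
    else:
        cap = cap * (seq + seq)
    x = x - emit(result)
    x = cap[cap]
    result = x >= seq
    for items in result:
        seq = (33 + 2) // (9 % seq)
        if seq > 28:
            break
    if cap > 22:
        seq = seq - x // result
    return seq

cap = cap * (seq + seq)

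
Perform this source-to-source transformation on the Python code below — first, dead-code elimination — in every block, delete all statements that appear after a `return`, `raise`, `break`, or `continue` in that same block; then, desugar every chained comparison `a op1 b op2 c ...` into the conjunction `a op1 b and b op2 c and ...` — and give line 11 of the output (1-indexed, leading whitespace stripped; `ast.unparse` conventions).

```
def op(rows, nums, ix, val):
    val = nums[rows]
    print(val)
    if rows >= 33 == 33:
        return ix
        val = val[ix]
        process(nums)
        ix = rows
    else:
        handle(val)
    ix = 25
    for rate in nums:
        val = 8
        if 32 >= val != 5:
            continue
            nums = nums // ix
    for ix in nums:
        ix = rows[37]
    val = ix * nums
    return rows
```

Transformed code:
def op(rows, nums, ix, val):
    val = nums[rows]
    print(val)
    if rows >= 33 and 33 == 33:
        return ix
    else:
        handle(val)
    ix = 25
    for rate in nums:
        val = 8
        if 32 >= val and val != 5:
            continue
    for ix in nums:
        ix = rows[37]
    val = ix * nums
    return rows

if 32 >= val and val != 5:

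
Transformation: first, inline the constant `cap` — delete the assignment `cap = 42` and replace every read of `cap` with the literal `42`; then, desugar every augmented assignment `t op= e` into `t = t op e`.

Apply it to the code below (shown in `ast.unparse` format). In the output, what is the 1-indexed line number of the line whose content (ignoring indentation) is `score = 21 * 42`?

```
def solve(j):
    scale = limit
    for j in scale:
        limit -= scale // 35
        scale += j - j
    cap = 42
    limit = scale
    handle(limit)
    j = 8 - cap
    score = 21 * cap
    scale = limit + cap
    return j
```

9

Transformed code:
def solve(j):
    scale = limit
    for j in scale:
        limit = limit - scale // 35
        scale = scale + (j - j)
    limit = scale
    handle(limit)
    j = 8 - 42
    score = 21 * 42
    scale = limit + 42
    return j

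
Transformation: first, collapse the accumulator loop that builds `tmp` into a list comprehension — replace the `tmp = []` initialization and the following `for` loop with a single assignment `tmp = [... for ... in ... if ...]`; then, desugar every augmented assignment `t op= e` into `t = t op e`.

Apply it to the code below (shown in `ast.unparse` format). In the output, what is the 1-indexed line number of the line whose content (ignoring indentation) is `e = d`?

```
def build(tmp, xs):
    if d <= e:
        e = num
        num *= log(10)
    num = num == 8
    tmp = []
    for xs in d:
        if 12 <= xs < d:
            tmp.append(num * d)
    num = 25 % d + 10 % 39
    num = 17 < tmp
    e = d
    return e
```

9

Transformed code:
def build(tmp, xs):
    if d <= e:
        e = num
        num = num * log(10)
    num = num == 8
    tmp = [num * d for xs in d if 12 <= xs < d]
    num = 25 % d + 10 % 39
    num = 17 < tmp
    e = d
    return e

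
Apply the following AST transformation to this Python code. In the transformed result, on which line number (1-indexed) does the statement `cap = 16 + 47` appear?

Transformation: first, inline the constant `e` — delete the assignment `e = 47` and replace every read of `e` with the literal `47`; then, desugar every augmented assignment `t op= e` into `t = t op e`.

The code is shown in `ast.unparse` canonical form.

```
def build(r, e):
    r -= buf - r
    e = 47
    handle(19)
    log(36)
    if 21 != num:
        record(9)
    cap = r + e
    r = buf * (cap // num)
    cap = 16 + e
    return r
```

9

Transformed code:
def build(r, e):
    r = r - (buf - r)
    handle(19)
    log(36)
    if 21 != num:
        record(9)
    cap = r + 47
    r = buf * (cap // num)
    cap = 16 + 47
    return r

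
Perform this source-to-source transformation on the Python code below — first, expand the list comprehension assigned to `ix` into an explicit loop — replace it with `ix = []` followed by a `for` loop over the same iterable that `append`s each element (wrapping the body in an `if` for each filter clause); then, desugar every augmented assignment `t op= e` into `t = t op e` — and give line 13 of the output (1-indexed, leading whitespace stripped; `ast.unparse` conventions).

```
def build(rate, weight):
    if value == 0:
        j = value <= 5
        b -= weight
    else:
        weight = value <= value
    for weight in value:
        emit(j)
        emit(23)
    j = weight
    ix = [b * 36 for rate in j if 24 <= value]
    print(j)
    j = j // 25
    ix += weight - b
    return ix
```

Transformed code:
def build(rate, weight):
    if value == 0:
        j = value <= 5
        b = b - weight
    else:
        weight = value <= value
    for weight in value:
        emit(j)
        emit(23)
    j = weight
    ix = []
    for rate in j:
        if 24 <= value:
            ix.append(b * 36)
    print(j)
    j = j // 25
    ix = ix + (weight - b)
    return ix

if 24 <= value:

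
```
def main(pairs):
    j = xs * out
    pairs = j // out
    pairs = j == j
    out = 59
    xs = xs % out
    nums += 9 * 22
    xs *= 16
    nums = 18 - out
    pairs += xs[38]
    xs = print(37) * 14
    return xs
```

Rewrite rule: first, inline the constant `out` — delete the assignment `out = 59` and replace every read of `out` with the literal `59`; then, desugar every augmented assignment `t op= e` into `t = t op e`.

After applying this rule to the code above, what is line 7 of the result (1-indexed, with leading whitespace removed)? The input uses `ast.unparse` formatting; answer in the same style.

Transformed code:
def main(pairs):
    j = xs * 59
    pairs = j // 59
    pairs = j == j
    xs = xs % 59
    nums = nums + 9 * 22
    xs = xs * 16
    nums = 18 - 59
    pairs = pairs + xs[38]
    xs = print(37) * 14
    return xs

xs = xs * 16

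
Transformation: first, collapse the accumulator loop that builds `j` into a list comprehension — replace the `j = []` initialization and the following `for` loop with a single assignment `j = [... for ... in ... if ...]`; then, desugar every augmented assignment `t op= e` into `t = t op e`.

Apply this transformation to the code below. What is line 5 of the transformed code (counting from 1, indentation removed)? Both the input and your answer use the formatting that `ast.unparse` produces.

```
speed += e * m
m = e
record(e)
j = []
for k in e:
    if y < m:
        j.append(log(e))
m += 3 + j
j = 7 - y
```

Transformed code:
speed = speed + e * m
m = e
record(e)
j = [log(e) for k in e if y < m]
m = m + (3 + j)
j = 7 - y

m = m + (3 + j)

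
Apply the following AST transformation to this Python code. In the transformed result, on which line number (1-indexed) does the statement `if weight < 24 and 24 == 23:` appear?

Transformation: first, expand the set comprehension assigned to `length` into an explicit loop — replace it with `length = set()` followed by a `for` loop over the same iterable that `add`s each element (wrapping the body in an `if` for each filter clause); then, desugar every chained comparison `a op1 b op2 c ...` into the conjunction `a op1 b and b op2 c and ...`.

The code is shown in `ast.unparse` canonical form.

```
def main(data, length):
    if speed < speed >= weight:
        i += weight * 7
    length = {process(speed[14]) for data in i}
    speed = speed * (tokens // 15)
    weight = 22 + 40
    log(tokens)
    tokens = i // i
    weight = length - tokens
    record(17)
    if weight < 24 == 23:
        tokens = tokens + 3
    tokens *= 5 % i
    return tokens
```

13

Transformed code:
def main(data, length):
    if speed < speed and speed >= weight:
        i += weight * 7
    length = set()
    for data in i:
        length.add(process(speed[14]))
    speed = speed * (tokens // 15)
    weight = 22 + 40
    log(tokens)
    tokens = i // i
    weight = length - tokens
    record(17)
    if weight < 24 and 24 == 23:
        tokens = tokens + 3
    tokens *= 5 % i
    return tokens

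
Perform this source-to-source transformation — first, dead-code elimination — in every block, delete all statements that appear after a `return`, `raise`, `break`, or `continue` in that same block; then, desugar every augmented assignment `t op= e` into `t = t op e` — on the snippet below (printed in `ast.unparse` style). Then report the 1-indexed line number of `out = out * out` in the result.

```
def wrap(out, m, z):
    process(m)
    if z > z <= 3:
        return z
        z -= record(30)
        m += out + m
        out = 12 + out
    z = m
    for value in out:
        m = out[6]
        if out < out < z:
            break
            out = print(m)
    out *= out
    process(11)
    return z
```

10

Transformed code:
def wrap(out, m, z):
    process(m)
    if z > z <= 3:
        return z
    z = m
    for value in out:
        m = out[6]
        if out < out < z:
            break
    out = out * out
    process(11)
    return z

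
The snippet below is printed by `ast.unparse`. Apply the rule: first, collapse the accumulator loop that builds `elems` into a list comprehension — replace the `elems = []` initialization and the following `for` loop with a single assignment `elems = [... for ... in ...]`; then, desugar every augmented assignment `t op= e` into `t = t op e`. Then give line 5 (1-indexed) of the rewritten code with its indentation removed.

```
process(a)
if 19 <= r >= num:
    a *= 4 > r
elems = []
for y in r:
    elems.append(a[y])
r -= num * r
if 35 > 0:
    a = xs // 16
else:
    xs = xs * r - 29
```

r = r - num * r

Transformed code:
process(a)
if 19 <= r >= num:
    a = a * (4 > r)
elems = [a[y] for y in r]
r = r - num * r
if 35 > 0:
    a = xs // 16
else:
    xs = xs * r - 29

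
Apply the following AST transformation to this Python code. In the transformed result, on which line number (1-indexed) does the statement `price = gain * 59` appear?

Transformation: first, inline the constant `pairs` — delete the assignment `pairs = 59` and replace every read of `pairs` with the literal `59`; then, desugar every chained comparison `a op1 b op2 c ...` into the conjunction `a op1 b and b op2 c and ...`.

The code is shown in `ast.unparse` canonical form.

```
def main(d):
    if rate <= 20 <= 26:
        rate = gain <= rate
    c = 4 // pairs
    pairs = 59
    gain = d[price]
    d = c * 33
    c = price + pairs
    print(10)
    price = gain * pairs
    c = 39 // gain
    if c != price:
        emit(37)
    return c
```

9

Transformed code:
def main(d):
    if rate <= 20 and 20 <= 26:
        rate = gain <= rate
    c = 4 // 59
    gain = d[price]
    d = c * 33
    c = price + 59
    print(10)
    price = gain * 59
    c = 39 // gain
    if c != price:
        emit(37)
    return c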